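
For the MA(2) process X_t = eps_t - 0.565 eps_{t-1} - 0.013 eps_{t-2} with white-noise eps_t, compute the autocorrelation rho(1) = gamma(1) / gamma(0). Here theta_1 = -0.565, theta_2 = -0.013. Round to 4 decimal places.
\rho(1) = -0.4227

For an MA(q) process with theta_0 = 1, the autocovariance is
  gamma(k) = sigma^2 * sum_{i=0..q-k} theta_i * theta_{i+k},
and rho(k) = gamma(k) / gamma(0). Sigma^2 cancels.
  numerator   = (1)*(-0.565) + (-0.565)*(-0.013) = -0.557655.
  denominator = (1)^2 + (-0.565)^2 + (-0.013)^2 = 1.319394.
  rho(1) = -0.557655 / 1.319394 = -0.4227.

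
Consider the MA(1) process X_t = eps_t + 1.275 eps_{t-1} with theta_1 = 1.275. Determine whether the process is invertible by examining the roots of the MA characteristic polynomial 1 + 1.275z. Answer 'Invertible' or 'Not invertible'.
\text{Not invertible}

The MA(q) characteristic polynomial is P(z) = 1 + 1.275z.
Invertibility requires all roots to lie outside the unit circle, i.e. |z| > 1 for every root.
This is linear in z: 1 + (1.275) z = 0  =>  z = -1/(1.275) = -0.784314,  |z| = 0.784314.
Moduli of all roots: 0.7843.
All moduli strictly greater than 1? No.
Verdict: Not invertible.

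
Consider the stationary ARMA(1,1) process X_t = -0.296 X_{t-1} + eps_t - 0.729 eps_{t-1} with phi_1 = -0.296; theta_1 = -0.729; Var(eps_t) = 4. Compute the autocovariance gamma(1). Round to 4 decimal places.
\gamma(1) = -5.4634

Multiply the model equation by X_{t-k} and take expectations. With theta_0 = psi_0 = 1 and psi_j the MA(infinity) weights, this gives
  gamma(k) - sum_i phi_i gamma(k-i) = c_k,
  c_k = sigma^2 * sum_{j=k..q} theta_j psi_{j-k}   (c_k = 0 for k > q),
using gamma(-m) = gamma(m).
psi-weights needed (psi_j = theta_j + sum_i phi_i psi_{j-i}):
  psi_1 = theta_1 + phi_1 = -0.729 + (-0.296) = -1.025
Right-hand sides:
  c_0 = sigma^2 (1 + theta_1 psi_1) = 4 * (1 + (-0.729)(-1.025)) = 4 * 1.747225 = 6.9889
  c_1 = sigma^2 theta_1 = 4 * (-0.729) = -2.916
  c_2 = 0
Equations for k = 0 and k = 1 (AR order 1):
  gamma(0) = phi_1 gamma(1) + c_0
  gamma(1) = phi_1 gamma(0) + c_1
Substituting the second into the first: gamma(0) (1 - phi_1^2) = c_0 + phi_1 c_1, so
  gamma(0) = (c_0 + phi_1 c_1) / (1 - phi_1^2) = (6.9889 + (-0.296)(-2.916)) / (1 - (-0.296)^2) = 7.852036 / 0.912384 = 8.606065.
  gamma(1) = phi_1 gamma(0) + c_1 = (-0.296)(8.606065) + (-2.916) = -5.463395.
Therefore gamma(1) = -5.4634 (to 4 decimal places).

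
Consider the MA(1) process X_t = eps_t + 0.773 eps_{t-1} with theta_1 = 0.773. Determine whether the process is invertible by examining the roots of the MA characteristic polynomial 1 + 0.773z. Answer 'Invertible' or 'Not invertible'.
\text{Invertible}

The MA(q) characteristic polynomial is P(z) = 1 + 0.773z.
Invertibility requires all roots to lie outside the unit circle, i.e. |z| > 1 for every root.
This is linear in z: 1 + (0.773) z = 0  =>  z = -1/(0.773) = -1.293661,  |z| = 1.293661.
Moduli of all roots: 1.2937.
All moduli strictly greater than 1? Yes.
Verdict: Invertible.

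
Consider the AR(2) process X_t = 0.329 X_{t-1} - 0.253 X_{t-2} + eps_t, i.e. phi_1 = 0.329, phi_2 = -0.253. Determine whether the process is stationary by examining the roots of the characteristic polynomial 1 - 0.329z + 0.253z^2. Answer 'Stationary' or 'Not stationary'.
\text{Stationary}

The AR(p) characteristic polynomial is P(z) = 1 - 0.329z + 0.253z^2.
Stationarity requires all roots to lie outside the unit circle, i.e. |z| > 1 for every root.
Set 1 + (-0.329) z + (0.253) z^2 = 0, i.e. a z^2 + b z + c = 0 with a = 0.253, b = -0.329, c = 1.
Discriminant D = b^2 - 4ac = (-0.329)^2 - 4*(0.253)*1 = 0.108241 - (1.012) = -0.903759.
D < 0, so the roots are the complex-conjugate pair z = (-b +/- i sqrt(-D)) / (2a) = 0.6502 +/- 1.8788i.
For a conjugate pair |z|^2 = z * conj(z) = (product of roots) = c/a = 1/(0.253) = 3.952569, so |z| = sqrt(3.952569) = 1.9881 for both roots.
Moduli of all roots: 1.9881, 1.9881.
All moduli strictly greater than 1? Yes.
Verdict: Stationary.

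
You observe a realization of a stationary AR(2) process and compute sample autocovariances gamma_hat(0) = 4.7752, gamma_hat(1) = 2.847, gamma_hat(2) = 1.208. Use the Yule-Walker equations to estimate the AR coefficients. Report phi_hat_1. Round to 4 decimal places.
\hat\phi_{1} = 0.6910

The Yule-Walker equations for an AR(p) process read, in matrix form,
  Gamma_p phi = r_p,   with   (Gamma_p)_{ij} = gamma(|i - j|),
                       (r_p)_i = gamma(i),   i,j = 1..p.
Substitute the sample gammas (Toeplitz matrix and right-hand side of size 2):
  Gamma_p = [[4.7752, 2.847], [2.847, 4.7752]]
  r_p     = [2.847, 1.208]
Written out:
  4.7752 phi_1 + 2.847 phi_2 = 2.847
  2.847 phi_1 + 4.7752 phi_2 = 1.208
Solve by Cramer's rule:
  det = gamma(0)^2 - gamma(1)^2 = (4.7752)^2 - (2.847)^2 = 22.80253504 - 8.105409 = 14.69712604
  phi_hat_1 = [gamma(1) gamma(0) - gamma(1) gamma(2)] / det = [(2.847)(4.7752) - (2.847)(1.208)] / 14.69712604 = 10.1558184 / 14.69712604 = 0.691
  phi_hat_2 = [gamma(0) gamma(2) - gamma(1)^2] / det = [(4.7752)(1.208) - (2.847)^2] / 14.69712604 = -2.3369674 / 14.69712604 = -0.159
So phi_hat = [0.6910, -0.1590].
Therefore phi_hat_1 = 0.6910.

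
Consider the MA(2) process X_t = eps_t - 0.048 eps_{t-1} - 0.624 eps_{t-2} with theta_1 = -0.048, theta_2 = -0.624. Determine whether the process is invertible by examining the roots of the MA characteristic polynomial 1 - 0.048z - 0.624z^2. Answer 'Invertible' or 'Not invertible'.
\text{Invertible}

The MA(q) characteristic polynomial is P(z) = 1 - 0.048z - 0.624z^2.
Invertibility requires all roots to lie outside the unit circle, i.e. |z| > 1 for every root.
Set 1 + (-0.048) z + (-0.624) z^2 = 0, i.e. a z^2 + b z + c = 0 with a = -0.624, b = -0.048, c = 1.
Discriminant D = b^2 - 4ac = (-0.048)^2 - 4*(-0.624)*1 = 0.002304 - (-2.496) = 2.498304.
D >= 0, so the roots are real: z = (-b +/- sqrt(D)) / (2a) = (0.048 +/- 1.580602) / (-1.248).
  z_1 = (0.048 + 1.580602) / (-1.248) = -1.305,   |z_1| = 1.305.
  z_2 = (0.048 - 1.580602) / (-1.248) = 1.228,   |z_2| = 1.228.
Moduli of all roots: 1.3050, 1.2280.
All moduli strictly greater than 1? Yes.
Verdict: Invertible.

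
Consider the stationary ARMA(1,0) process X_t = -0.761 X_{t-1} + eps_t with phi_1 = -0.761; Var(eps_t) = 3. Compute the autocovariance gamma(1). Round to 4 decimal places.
\gamma(1) = -5.4244

Multiply the model equation by X_{t-k} and take expectations. With theta_0 = psi_0 = 1 and psi_j the MA(infinity) weights, this gives
  gamma(k) - sum_i phi_i gamma(k-i) = c_k,
  c_k = sigma^2 * sum_{j=k..q} theta_j psi_{j-k}   (c_k = 0 for k > q),
using gamma(-m) = gamma(m).
Pure AR (q = 0): c_0 = sigma^2 = 3, c_k = 0 for k >= 1.
Equations for k = 0 and k = 1 (AR order 1):
  gamma(0) = phi_1 gamma(1) + c_0
  gamma(1) = phi_1 gamma(0) + c_1
Substituting the second into the first: gamma(0) (1 - phi_1^2) = c_0 + phi_1 c_1, so
  gamma(0) = c_0 / (1 - phi_1^2) = 3 / (1 - (-0.761)^2) = 3 / 0.420879 = 7.127939.
  gamma(1) = phi_1 gamma(0) = (-0.761)(7.127939) = -5.424362.
Therefore gamma(1) = -5.4244 (to 4 decimal places).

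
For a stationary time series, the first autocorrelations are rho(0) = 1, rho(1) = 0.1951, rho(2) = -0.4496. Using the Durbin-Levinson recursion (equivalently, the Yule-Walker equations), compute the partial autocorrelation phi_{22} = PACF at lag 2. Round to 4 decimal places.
\phi_{22} = -0.5070

The PACF at lag k is phi_{kk}, the last component of the solution
to the Yule-Walker system G_k phi = r_k where
  (G_k)_{ij} = rho(|i - j|), (r_k)_i = rho(i), i,j = 1..k.
Equivalently, Durbin-Levinson gives phi_{kk} iteratively:
  phi_{11} = rho(1)
  phi_{kk} = [rho(k) - sum_{j=1..k-1} phi_{k-1,j} rho(k-j)]
            / [1 - sum_{j=1..k-1} phi_{k-1,j} rho(j)],
  phi_{k,j} = phi_{k-1,j} - phi_{kk} phi_{k-1,k-j},  j = 1..k-1.
Step k = 1:
  phi_11 = rho(1) = 0.1951.
Step k = 2:
  phi_22 = [rho(2) - phi_11 rho(1)] / [1 - phi_11 rho(1)] = [-0.4496 - (0.1951)(0.1951)] / [1 - (0.1951)(0.1951)]
         = -0.48766401 / 0.96193599 = -0.507.
Therefore phi_{22} = -0.5070.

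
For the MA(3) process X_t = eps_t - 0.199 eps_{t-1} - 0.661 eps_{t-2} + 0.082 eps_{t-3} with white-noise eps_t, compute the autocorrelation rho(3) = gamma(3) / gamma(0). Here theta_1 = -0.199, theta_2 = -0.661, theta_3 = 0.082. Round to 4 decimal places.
\rho(3) = 0.0553

For an MA(q) process with theta_0 = 1, the autocovariance is
  gamma(k) = sigma^2 * sum_{i=0..q-k} theta_i * theta_{i+k},
and rho(k) = gamma(k) / gamma(0). Sigma^2 cancels.
  numerator   = (1)*(0.082) = 0.082.
  denominator = (1)^2 + (-0.199)^2 + (-0.661)^2 + (0.082)^2 = 1.483246.
  rho(3) = 0.082 / 1.483246 = 0.0553.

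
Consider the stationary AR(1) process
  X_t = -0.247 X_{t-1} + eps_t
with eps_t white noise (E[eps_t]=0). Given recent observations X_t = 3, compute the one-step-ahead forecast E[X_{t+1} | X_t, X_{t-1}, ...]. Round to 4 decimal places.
E[X_{t+1} \mid \mathcal F_t] = -0.7410

For an AR(p) model X_t = c + sum_i phi_i X_{t-i} + eps_t, the
one-step-ahead conditional mean is
  E[X_{t+1} | X_t, ...] = c + sum_i phi_i X_{t+1-i}.
Substitute known values:
  E[X_{t+1} | ...] = (-0.247) * (3)
                   = -0.7410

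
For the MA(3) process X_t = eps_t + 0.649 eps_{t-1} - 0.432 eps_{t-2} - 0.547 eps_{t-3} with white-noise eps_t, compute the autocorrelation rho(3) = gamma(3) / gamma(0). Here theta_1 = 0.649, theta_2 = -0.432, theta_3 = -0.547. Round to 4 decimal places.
\rho(3) = -0.2868

For an MA(q) process with theta_0 = 1, the autocovariance is
  gamma(k) = sigma^2 * sum_{i=0..q-k} theta_i * theta_{i+k},
and rho(k) = gamma(k) / gamma(0). Sigma^2 cancels.
  numerator   = (1)*(-0.547) = -0.547.
  denominator = (1)^2 + (0.649)^2 + (-0.432)^2 + (-0.547)^2 = 1.907034.
  rho(3) = -0.547 / 1.907034 = -0.2868.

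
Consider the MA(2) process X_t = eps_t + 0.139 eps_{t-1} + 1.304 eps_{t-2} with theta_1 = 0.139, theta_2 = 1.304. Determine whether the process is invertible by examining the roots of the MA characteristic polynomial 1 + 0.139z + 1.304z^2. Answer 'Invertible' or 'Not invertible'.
\text{Not invertible}

The MA(q) characteristic polynomial is P(z) = 1 + 0.139z + 1.304z^2.
Invertibility requires all roots to lie outside the unit circle, i.e. |z| > 1 for every root.
Set 1 + (0.139) z + (1.304) z^2 = 0, i.e. a z^2 + b z + c = 0 with a = 1.304, b = 0.139, c = 1.
Discriminant D = b^2 - 4ac = (0.139)^2 - 4*(1.304)*1 = 0.019321 - (5.216) = -5.196679.
D < 0, so the roots are the complex-conjugate pair z = (-b +/- i sqrt(-D)) / (2a) = -0.0533 +/- 0.8741i.
For a conjugate pair |z|^2 = z * conj(z) = (product of roots) = c/a = 1/(1.304) = 0.766871, so |z| = sqrt(0.766871) = 0.8757 for both roots.
Moduli of all roots: 0.8757, 0.8757.
All moduli strictly greater than 1? No.
Verdict: Not invertible.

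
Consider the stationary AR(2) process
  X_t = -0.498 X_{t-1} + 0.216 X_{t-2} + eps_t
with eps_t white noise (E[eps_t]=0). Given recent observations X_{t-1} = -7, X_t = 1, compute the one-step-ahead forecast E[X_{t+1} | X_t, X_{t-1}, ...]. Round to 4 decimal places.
E[X_{t+1} \mid \mathcal F_t] = -2.0100

For an AR(p) model X_t = c + sum_i phi_i X_{t-i} + eps_t, the
one-step-ahead conditional mean is
  E[X_{t+1} | X_t, ...] = c + sum_i phi_i X_{t+1-i}.
Substitute known values:
  E[X_{t+1} | ...] = (-0.498) * (1) + (0.216) * (-7)
                   = -2.0100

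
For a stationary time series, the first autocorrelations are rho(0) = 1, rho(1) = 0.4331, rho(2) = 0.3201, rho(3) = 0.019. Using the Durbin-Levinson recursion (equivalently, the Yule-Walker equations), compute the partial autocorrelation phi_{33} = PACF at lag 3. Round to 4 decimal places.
\phi_{33} = -0.2120

The PACF at lag k is phi_{kk}, the last component of the solution
to the Yule-Walker system G_k phi = r_k where
  (G_k)_{ij} = rho(|i - j|), (r_k)_i = rho(i), i,j = 1..k.
Equivalently, Durbin-Levinson gives phi_{kk} iteratively:
  phi_{11} = rho(1)
  phi_{kk} = [rho(k) - sum_{j=1..k-1} phi_{k-1,j} rho(k-j)]
            / [1 - sum_{j=1..k-1} phi_{k-1,j} rho(j)],
  phi_{k,j} = phi_{k-1,j} - phi_{kk} phi_{k-1,k-j},  j = 1..k-1.
Step k = 1:
  phi_11 = rho(1) = 0.4331.
Step k = 2:
  phi_22 = [rho(2) - phi_11 rho(1)] / [1 - phi_11 rho(1)] = [0.3201 - (0.4331)(0.4331)] / [1 - (0.4331)(0.4331)]
         = 0.13252439 / 0.81242439 = 0.163122.
  Update: phi_21 = phi_11 - phi_22 phi_11 = 0.4331 - (0.163122)(0.4331) = 0.362452.
Step k = 3:
  phi_33 = [rho(3) - phi_21 rho(2) - phi_22 rho(1)] / [1 - phi_21 rho(1) - phi_22 rho(2)]
    numerator   = 0.019 - (0.362452)(0.3201) - (0.163122)(0.4331) = -0.16766901
    denominator = 1 - (0.362452)(0.4331) - (0.163122)(0.3201) = 0.79080673
  phi_33 = -0.16766901 / 0.79080673 = -0.212.
Therefore phi_{33} = -0.2120.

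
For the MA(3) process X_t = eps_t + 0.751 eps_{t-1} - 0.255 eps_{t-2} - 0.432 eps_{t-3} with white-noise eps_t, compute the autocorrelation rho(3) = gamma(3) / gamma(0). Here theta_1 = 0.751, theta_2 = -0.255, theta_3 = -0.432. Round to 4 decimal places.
\rho(3) = -0.2379

For an MA(q) process with theta_0 = 1, the autocovariance is
  gamma(k) = sigma^2 * sum_{i=0..q-k} theta_i * theta_{i+k},
and rho(k) = gamma(k) / gamma(0). Sigma^2 cancels.
  numerator   = (1)*(-0.432) = -0.432.
  denominator = (1)^2 + (0.751)^2 + (-0.255)^2 + (-0.432)^2 = 1.81565.
  rho(3) = -0.432 / 1.81565 = -0.2379.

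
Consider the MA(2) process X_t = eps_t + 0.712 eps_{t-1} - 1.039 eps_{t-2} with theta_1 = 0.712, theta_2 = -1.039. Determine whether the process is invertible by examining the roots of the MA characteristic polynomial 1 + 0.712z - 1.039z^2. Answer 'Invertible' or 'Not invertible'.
\text{Not invertible}

The MA(q) characteristic polynomial is P(z) = 1 + 0.712z - 1.039z^2.
Invertibility requires all roots to lie outside the unit circle, i.e. |z| > 1 for every root.
Set 1 + (0.712) z + (-1.039) z^2 = 0, i.e. a z^2 + b z + c = 0 with a = -1.039, b = 0.712, c = 1.
Discriminant D = b^2 - 4ac = (0.712)^2 - 4*(-1.039)*1 = 0.506944 - (-4.156) = 4.662944.
D >= 0, so the roots are real: z = (-b +/- sqrt(D)) / (2a) = (-0.712 +/- 2.159385) / (-2.078).
  z_1 = (-0.712 + 2.159385) / (-2.078) = -0.6965,   |z_1| = 0.6965.
  z_2 = (-0.712 - 2.159385) / (-2.078) = 1.3818,   |z_2| = 1.3818.
Moduli of all roots: 0.6965, 1.3818.
All moduli strictly greater than 1? No.
Verdict: Not invertible.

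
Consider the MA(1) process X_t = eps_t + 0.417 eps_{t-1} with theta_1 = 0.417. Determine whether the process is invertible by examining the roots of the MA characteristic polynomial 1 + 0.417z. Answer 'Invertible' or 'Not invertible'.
\text{Invertible}

The MA(q) characteristic polynomial is P(z) = 1 + 0.417z.
Invertibility requires all roots to lie outside the unit circle, i.e. |z| > 1 for every root.
This is linear in z: 1 + (0.417) z = 0  =>  z = -1/(0.417) = -2.398082,  |z| = 2.398082.
Moduli of all roots: 2.3981.
All moduli strictly greater than 1? Yes.
Verdict: Invertible.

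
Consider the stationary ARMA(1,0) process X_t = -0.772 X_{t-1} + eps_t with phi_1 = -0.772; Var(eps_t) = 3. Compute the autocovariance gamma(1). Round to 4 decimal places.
\gamma(1) = -5.7324

Multiply the model equation by X_{t-k} and take expectations. With theta_0 = psi_0 = 1 and psi_j the MA(infinity) weights, this gives
  gamma(k) - sum_i phi_i gamma(k-i) = c_k,
  c_k = sigma^2 * sum_{j=k..q} theta_j psi_{j-k}   (c_k = 0 for k > q),
using gamma(-m) = gamma(m).
Pure AR (q = 0): c_0 = sigma^2 = 3, c_k = 0 for k >= 1.
Equations for k = 0 and k = 1 (AR order 1):
  gamma(0) = phi_1 gamma(1) + c_0
  gamma(1) = phi_1 gamma(0) + c_1
Substituting the second into the first: gamma(0) (1 - phi_1^2) = c_0 + phi_1 c_1, so
  gamma(0) = c_0 / (1 - phi_1^2) = 3 / (1 - (-0.772)^2) = 3 / 0.404016 = 7.425448.
  gamma(1) = phi_1 gamma(0) = (-0.772)(7.425448) = -5.732446.
Therefore gamma(1) = -5.7324 (to 4 decimal places).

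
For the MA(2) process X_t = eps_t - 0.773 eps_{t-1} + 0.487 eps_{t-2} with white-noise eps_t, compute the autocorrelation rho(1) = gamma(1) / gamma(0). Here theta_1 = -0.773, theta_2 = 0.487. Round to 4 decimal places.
\rho(1) = -0.6265

For an MA(q) process with theta_0 = 1, the autocovariance is
  gamma(k) = sigma^2 * sum_{i=0..q-k} theta_i * theta_{i+k},
and rho(k) = gamma(k) / gamma(0). Sigma^2 cancels.
  numerator   = (1)*(-0.773) + (-0.773)*(0.487) = -1.149451.
  denominator = (1)^2 + (-0.773)^2 + (0.487)^2 = 1.834698.
  rho(1) = -1.149451 / 1.834698 = -0.6265.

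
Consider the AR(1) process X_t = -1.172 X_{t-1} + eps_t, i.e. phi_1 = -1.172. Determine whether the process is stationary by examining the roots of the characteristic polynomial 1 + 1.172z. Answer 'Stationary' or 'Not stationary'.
\text{Not stationary}

The AR(p) characteristic polynomial is P(z) = 1 + 1.172z.
Stationarity requires all roots to lie outside the unit circle, i.e. |z| > 1 for every root.
This is linear in z: 1 + (1.172) z = 0  =>  z = -1/(1.172) = -0.853242,  |z| = 0.853242.
Moduli of all roots: 0.8532.
All moduli strictly greater than 1? No.
Verdict: Not stationary.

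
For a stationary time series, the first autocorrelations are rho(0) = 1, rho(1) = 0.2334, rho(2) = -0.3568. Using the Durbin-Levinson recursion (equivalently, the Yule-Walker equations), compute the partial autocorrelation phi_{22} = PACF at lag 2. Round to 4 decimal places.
\phi_{22} = -0.4350

The PACF at lag k is phi_{kk}, the last component of the solution
to the Yule-Walker system G_k phi = r_k where
  (G_k)_{ij} = rho(|i - j|), (r_k)_i = rho(i), i,j = 1..k.
Equivalently, Durbin-Levinson gives phi_{kk} iteratively:
  phi_{11} = rho(1)
  phi_{kk} = [rho(k) - sum_{j=1..k-1} phi_{k-1,j} rho(k-j)]
            / [1 - sum_{j=1..k-1} phi_{k-1,j} rho(j)],
  phi_{k,j} = phi_{k-1,j} - phi_{kk} phi_{k-1,k-j},  j = 1..k-1.
Step k = 1:
  phi_11 = rho(1) = 0.2334.
Step k = 2:
  phi_22 = [rho(2) - phi_11 rho(1)] / [1 - phi_11 rho(1)] = [-0.3568 - (0.2334)(0.2334)] / [1 - (0.2334)(0.2334)]
         = -0.41127556 / 0.94552444 = -0.435.
Therefore phi_{22} = -0.4350.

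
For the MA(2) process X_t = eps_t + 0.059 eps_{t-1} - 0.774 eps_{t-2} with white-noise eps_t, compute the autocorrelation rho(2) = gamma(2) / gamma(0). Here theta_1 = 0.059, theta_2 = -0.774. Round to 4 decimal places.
\rho(2) = -0.4830

For an MA(q) process with theta_0 = 1, the autocovariance is
  gamma(k) = sigma^2 * sum_{i=0..q-k} theta_i * theta_{i+k},
and rho(k) = gamma(k) / gamma(0). Sigma^2 cancels.
  numerator   = (1)*(-0.774) = -0.774.
  denominator = (1)^2 + (0.059)^2 + (-0.774)^2 = 1.602557.
  rho(2) = -0.774 / 1.602557 = -0.4830.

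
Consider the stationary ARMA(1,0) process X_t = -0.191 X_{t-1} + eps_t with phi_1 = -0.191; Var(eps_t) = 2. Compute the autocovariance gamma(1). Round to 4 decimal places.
\gamma(1) = -0.3965

Multiply the model equation by X_{t-k} and take expectations. With theta_0 = psi_0 = 1 and psi_j the MA(infinity) weights, this gives
  gamma(k) - sum_i phi_i gamma(k-i) = c_k,
  c_k = sigma^2 * sum_{j=k..q} theta_j psi_{j-k}   (c_k = 0 for k > q),
using gamma(-m) = gamma(m).
Pure AR (q = 0): c_0 = sigma^2 = 2, c_k = 0 for k >= 1.
Equations for k = 0 and k = 1 (AR order 1):
  gamma(0) = phi_1 gamma(1) + c_0
  gamma(1) = phi_1 gamma(0) + c_1
Substituting the second into the first: gamma(0) (1 - phi_1^2) = c_0 + phi_1 c_1, so
  gamma(0) = c_0 / (1 - phi_1^2) = 2 / (1 - (-0.191)^2) = 2 / 0.963519 = 2.075725.
  gamma(1) = phi_1 gamma(0) = (-0.191)(2.075725) = -0.396463.
Therefore gamma(1) = -0.3965 (to 4 decimal places).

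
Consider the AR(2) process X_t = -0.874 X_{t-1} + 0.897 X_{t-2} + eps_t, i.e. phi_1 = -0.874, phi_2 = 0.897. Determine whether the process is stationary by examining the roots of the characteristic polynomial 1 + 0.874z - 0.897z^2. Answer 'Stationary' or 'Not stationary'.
\text{Not stationary}

The AR(p) characteristic polynomial is P(z) = 1 + 0.874z - 0.897z^2.
Stationarity requires all roots to lie outside the unit circle, i.e. |z| > 1 for every root.
Set 1 + (0.874) z + (-0.897) z^2 = 0, i.e. a z^2 + b z + c = 0 with a = -0.897, b = 0.874, c = 1.
Discriminant D = b^2 - 4ac = (0.874)^2 - 4*(-0.897)*1 = 0.763876 - (-3.588) = 4.351876.
D >= 0, so the roots are real: z = (-b +/- sqrt(D)) / (2a) = (-0.874 +/- 2.086115) / (-1.794).
  z_1 = (-0.874 + 2.086115) / (-1.794) = -0.6756,   |z_1| = 0.6756.
  z_2 = (-0.874 - 2.086115) / (-1.794) = 1.65,   |z_2| = 1.65.
Moduli of all roots: 0.6756, 1.6500.
All moduli strictly greater than 1? No.
Verdict: Not stationary.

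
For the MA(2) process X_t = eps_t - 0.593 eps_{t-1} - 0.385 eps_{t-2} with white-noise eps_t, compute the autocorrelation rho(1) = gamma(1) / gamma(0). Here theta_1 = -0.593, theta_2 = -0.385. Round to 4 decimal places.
\rho(1) = -0.2432

For an MA(q) process with theta_0 = 1, the autocovariance is
  gamma(k) = sigma^2 * sum_{i=0..q-k} theta_i * theta_{i+k},
and rho(k) = gamma(k) / gamma(0). Sigma^2 cancels.
  numerator   = (1)*(-0.593) + (-0.593)*(-0.385) = -0.364695.
  denominator = (1)^2 + (-0.593)^2 + (-0.385)^2 = 1.499874.
  rho(1) = -0.364695 / 1.499874 = -0.2432.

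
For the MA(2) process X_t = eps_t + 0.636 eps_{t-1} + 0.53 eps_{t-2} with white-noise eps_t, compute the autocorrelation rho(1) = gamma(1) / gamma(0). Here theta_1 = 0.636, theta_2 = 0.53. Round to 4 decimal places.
\rho(1) = 0.5774

For an MA(q) process with theta_0 = 1, the autocovariance is
  gamma(k) = sigma^2 * sum_{i=0..q-k} theta_i * theta_{i+k},
and rho(k) = gamma(k) / gamma(0). Sigma^2 cancels.
  numerator   = (1)*(0.636) + (0.636)*(0.53) = 0.97308.
  denominator = (1)^2 + (0.636)^2 + (0.53)^2 = 1.685396.
  rho(1) = 0.97308 / 1.685396 = 0.5774.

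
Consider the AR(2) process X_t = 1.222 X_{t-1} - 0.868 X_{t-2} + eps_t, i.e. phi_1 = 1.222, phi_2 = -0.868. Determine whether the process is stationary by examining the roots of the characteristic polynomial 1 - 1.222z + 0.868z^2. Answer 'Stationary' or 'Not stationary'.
\text{Stationary}

The AR(p) characteristic polynomial is P(z) = 1 - 1.222z + 0.868z^2.
Stationarity requires all roots to lie outside the unit circle, i.e. |z| > 1 for every root.
Set 1 + (-1.222) z + (0.868) z^2 = 0, i.e. a z^2 + b z + c = 0 with a = 0.868, b = -1.222, c = 1.
Discriminant D = b^2 - 4ac = (-1.222)^2 - 4*(0.868)*1 = 1.493284 - (3.472) = -1.978716.
D < 0, so the roots are the complex-conjugate pair z = (-b +/- i sqrt(-D)) / (2a) = 0.7039 +/- 0.8103i.
For a conjugate pair |z|^2 = z * conj(z) = (product of roots) = c/a = 1/(0.868) = 1.152074, so |z| = sqrt(1.152074) = 1.0733 for both roots.
Moduli of all roots: 1.0733, 1.0733.
All moduli strictly greater than 1? Yes.
Verdict: Stationary.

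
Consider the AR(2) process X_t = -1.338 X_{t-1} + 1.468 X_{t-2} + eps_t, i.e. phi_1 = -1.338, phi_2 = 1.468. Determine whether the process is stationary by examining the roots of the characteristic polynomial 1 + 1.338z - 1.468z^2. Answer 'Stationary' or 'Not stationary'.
\text{Not stationary}

The AR(p) characteristic polynomial is P(z) = 1 + 1.338z - 1.468z^2.
Stationarity requires all roots to lie outside the unit circle, i.e. |z| > 1 for every root.
Set 1 + (1.338) z + (-1.468) z^2 = 0, i.e. a z^2 + b z + c = 0 with a = -1.468, b = 1.338, c = 1.
Discriminant D = b^2 - 4ac = (1.338)^2 - 4*(-1.468)*1 = 1.790244 - (-5.872) = 7.662244.
D >= 0, so the roots are real: z = (-b +/- sqrt(D)) / (2a) = (-1.338 +/- 2.768076) / (-2.936).
  z_1 = (-1.338 + 2.768076) / (-2.936) = -0.4871,   |z_1| = 0.4871.
  z_2 = (-1.338 - 2.768076) / (-2.936) = 1.3985,   |z_2| = 1.3985.
Moduli of all roots: 0.4871, 1.3985.
All moduli strictly greater than 1? No.
Verdict: Not stationary.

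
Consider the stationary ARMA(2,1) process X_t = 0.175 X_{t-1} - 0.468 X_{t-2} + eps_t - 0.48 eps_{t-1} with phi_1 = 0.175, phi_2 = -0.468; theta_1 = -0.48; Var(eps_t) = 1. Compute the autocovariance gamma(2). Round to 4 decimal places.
\gamma(2) = -0.7054

Multiply the model equation by X_{t-k} and take expectations. With theta_0 = psi_0 = 1 and psi_j the MA(infinity) weights, this gives
  gamma(k) - sum_i phi_i gamma(k-i) = c_k,
  c_k = sigma^2 * sum_{j=k..q} theta_j psi_{j-k}   (c_k = 0 for k > q),
using gamma(-m) = gamma(m).
psi-weights needed (psi_j = theta_j + sum_i phi_i psi_{j-i}):
  psi_1 = theta_1 + phi_1 = -0.48 + (0.175) = -0.305
Right-hand sides:
  c_0 = sigma^2 (1 + theta_1 psi_1) = 1 * (1 + (-0.48)(-0.305)) = 1 * 1.1464 = 1.1464
  c_1 = sigma^2 theta_1 = 1 * (-0.48) = -0.48
  c_2 = 0
Equations for k = 0, 1, 2 (AR order 2, c_2 = 0):
  (E0) gamma(0) = phi_1 gamma(1) + phi_2 gamma(2) + c_0
  (E1) gamma(1) = phi_1 gamma(0) + phi_2 gamma(1) + c_1
  (E2) gamma(2) = phi_1 gamma(1) + phi_2 gamma(0)
From (E1): gamma(1) = A gamma(0) + B with
  A = phi_1 / (1 - phi_2) = 0.175 / 1.468 = 0.11921,   B = c_1 / (1 - phi_2) = -0.48 / 1.468 = -0.326975.
Insert (E2) into (E0): gamma(0) (1 - phi_2^2) = phi_1 (1 + phi_2) gamma(1) + c_0.
  phi_1 (1 + phi_2) = (0.175)(0.532) = 0.0931,   1 - phi_2^2 = 0.780976.
Replace gamma(1) by A gamma(0) + B and collect gamma(0):
  gamma(0) [0.780976 - (0.0931)(0.11921)] = (0.0931)(-0.326975) + 1.1464
  gamma(0) * 0.769878 = 1.115959
  gamma(0) = 1.115959 / 0.769878 = 1.449527.
  gamma(1) = A gamma(0) + B = (0.11921)(1.449527) + (-0.326975) = -0.154178.
  gamma(2) = phi_1 gamma(1) + phi_2 gamma(0) = (0.175)(-0.154178) + (-0.468)(1.449527) = -0.70536.
Therefore gamma(2) = -0.7054 (to 4 decimal places).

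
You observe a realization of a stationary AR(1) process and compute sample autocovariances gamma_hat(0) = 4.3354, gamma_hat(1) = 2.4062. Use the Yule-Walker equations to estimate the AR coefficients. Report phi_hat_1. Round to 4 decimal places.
\hat\phi_{1} = 0.5550

The Yule-Walker equations for an AR(p) process read, in matrix form,
  Gamma_p phi = r_p,   with   (Gamma_p)_{ij} = gamma(|i - j|),
                       (r_p)_i = gamma(i),   i,j = 1..p.
Substitute the sample gammas (Toeplitz matrix and right-hand side of size 1):
  Gamma_p = [[4.3354]]
  r_p     = [2.4062]
With p = 1 this is the single equation gamma(0) phi_1 = gamma(1):
  phi_hat_1 = gamma(1) / gamma(0) = 2.4062 / 4.3354 = 0.5550.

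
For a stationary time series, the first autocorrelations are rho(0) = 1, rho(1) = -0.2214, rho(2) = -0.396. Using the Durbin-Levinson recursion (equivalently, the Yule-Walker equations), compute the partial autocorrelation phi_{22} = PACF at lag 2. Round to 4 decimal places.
\phi_{22} = -0.4680

The PACF at lag k is phi_{kk}, the last component of the solution
to the Yule-Walker system G_k phi = r_k where
  (G_k)_{ij} = rho(|i - j|), (r_k)_i = rho(i), i,j = 1..k.
Equivalently, Durbin-Levinson gives phi_{kk} iteratively:
  phi_{11} = rho(1)
  phi_{kk} = [rho(k) - sum_{j=1..k-1} phi_{k-1,j} rho(k-j)]
            / [1 - sum_{j=1..k-1} phi_{k-1,j} rho(j)],
  phi_{k,j} = phi_{k-1,j} - phi_{kk} phi_{k-1,k-j},  j = 1..k-1.
Step k = 1:
  phi_11 = rho(1) = -0.2214.
Step k = 2:
  phi_22 = [rho(2) - phi_11 rho(1)] / [1 - phi_11 rho(1)] = [-0.396 - (-0.2214)(-0.2214)] / [1 - (-0.2214)(-0.2214)]
         = -0.44501796 / 0.95098204 = -0.468.
Therefore phi_{22} = -0.4680.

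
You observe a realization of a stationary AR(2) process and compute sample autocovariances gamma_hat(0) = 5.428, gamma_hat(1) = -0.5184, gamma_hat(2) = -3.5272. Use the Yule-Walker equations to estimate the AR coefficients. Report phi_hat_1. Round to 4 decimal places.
\hat\phi_{1} = -0.1590

The Yule-Walker equations for an AR(p) process read, in matrix form,
  Gamma_p phi = r_p,   with   (Gamma_p)_{ij} = gamma(|i - j|),
                       (r_p)_i = gamma(i),   i,j = 1..p.
Substitute the sample gammas (Toeplitz matrix and right-hand side of size 2):
  Gamma_p = [[5.428, -0.5184], [-0.5184, 5.428]]
  r_p     = [-0.5184, -3.5272]
Written out:
  5.428 phi_1 - 0.5184 phi_2 = -0.5184
  -0.5184 phi_1 + 5.428 phi_2 = -3.5272
Solve by Cramer's rule:
  det = gamma(0)^2 - gamma(1)^2 = (5.428)^2 - (-0.5184)^2 = 29.463184 - 0.26873856 = 29.19444544
  phi_hat_1 = [gamma(1) gamma(0) - gamma(1) gamma(2)] / det = [(-0.5184)(5.428) - (-0.5184)(-3.5272)] / 29.19444544 = -4.64237568 / 29.19444544 = -0.159
  phi_hat_2 = [gamma(0) gamma(2) - gamma(1)^2] / det = [(5.428)(-3.5272) - (-0.5184)^2] / 29.19444544 = -19.41438016 / 29.19444544 = -0.665
So phi_hat = [-0.1590, -0.6650].
Therefore phi_hat_1 = -0.1590.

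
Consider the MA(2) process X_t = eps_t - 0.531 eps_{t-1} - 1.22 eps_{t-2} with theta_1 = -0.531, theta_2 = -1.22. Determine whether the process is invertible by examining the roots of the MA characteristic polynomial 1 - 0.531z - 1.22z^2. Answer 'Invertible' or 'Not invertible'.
\text{Not invertible}

The MA(q) characteristic polynomial is P(z) = 1 - 0.531z - 1.22z^2.
Invertibility requires all roots to lie outside the unit circle, i.e. |z| > 1 for every root.
Set 1 + (-0.531) z + (-1.22) z^2 = 0, i.e. a z^2 + b z + c = 0 with a = -1.22, b = -0.531, c = 1.
Discriminant D = b^2 - 4ac = (-0.531)^2 - 4*(-1.22)*1 = 0.281961 - (-4.88) = 5.161961.
D >= 0, so the roots are real: z = (-b +/- sqrt(D)) / (2a) = (0.531 +/- 2.271995) / (-2.44).
  z_1 = (0.531 + 2.271995) / (-2.44) = -1.1488,   |z_1| = 1.1488.
  z_2 = (0.531 - 2.271995) / (-2.44) = 0.7135,   |z_2| = 0.7135.
Moduli of all roots: 1.1488, 0.7135.
All moduli strictly greater than 1? No.
Verdict: Not invertible.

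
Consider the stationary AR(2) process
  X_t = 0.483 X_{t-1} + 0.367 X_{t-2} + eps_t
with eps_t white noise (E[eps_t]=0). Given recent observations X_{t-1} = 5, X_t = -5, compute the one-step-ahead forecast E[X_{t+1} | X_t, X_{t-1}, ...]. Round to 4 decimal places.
E[X_{t+1} \mid \mathcal F_t] = -0.5800

For an AR(p) model X_t = c + sum_i phi_i X_{t-i} + eps_t, the
one-step-ahead conditional mean is
  E[X_{t+1} | X_t, ...] = c + sum_i phi_i X_{t+1-i}.
Substitute known values:
  E[X_{t+1} | ...] = (0.483) * (-5) + (0.367) * (5)
                   = -0.5800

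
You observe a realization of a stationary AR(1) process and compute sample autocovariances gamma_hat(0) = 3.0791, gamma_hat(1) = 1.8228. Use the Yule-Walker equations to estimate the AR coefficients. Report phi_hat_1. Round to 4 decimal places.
\hat\phi_{1} = 0.5920

The Yule-Walker equations for an AR(p) process read, in matrix form,
  Gamma_p phi = r_p,   with   (Gamma_p)_{ij} = gamma(|i - j|),
                       (r_p)_i = gamma(i),   i,j = 1..p.
Substitute the sample gammas (Toeplitz matrix and right-hand side of size 1):
  Gamma_p = [[3.0791]]
  r_p     = [1.8228]
With p = 1 this is the single equation gamma(0) phi_1 = gamma(1):
  phi_hat_1 = gamma(1) / gamma(0) = 1.8228 / 3.0791 = 0.5920.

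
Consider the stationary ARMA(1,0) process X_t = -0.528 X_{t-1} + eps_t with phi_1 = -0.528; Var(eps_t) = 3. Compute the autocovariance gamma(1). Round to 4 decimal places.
\gamma(1) = -2.1963

Multiply the model equation by X_{t-k} and take expectations. With theta_0 = psi_0 = 1 and psi_j the MA(infinity) weights, this gives
  gamma(k) - sum_i phi_i gamma(k-i) = c_k,
  c_k = sigma^2 * sum_{j=k..q} theta_j psi_{j-k}   (c_k = 0 for k > q),
using gamma(-m) = gamma(m).
Pure AR (q = 0): c_0 = sigma^2 = 3, c_k = 0 for k >= 1.
Equations for k = 0 and k = 1 (AR order 1):
  gamma(0) = phi_1 gamma(1) + c_0
  gamma(1) = phi_1 gamma(0) + c_1
Substituting the second into the first: gamma(0) (1 - phi_1^2) = c_0 + phi_1 c_1, so
  gamma(0) = c_0 / (1 - phi_1^2) = 3 / (1 - (-0.528)^2) = 3 / 0.721216 = 4.159641.
  gamma(1) = phi_1 gamma(0) = (-0.528)(4.159641) = -2.196291.
Therefore gamma(1) = -2.1963 (to 4 decimal places).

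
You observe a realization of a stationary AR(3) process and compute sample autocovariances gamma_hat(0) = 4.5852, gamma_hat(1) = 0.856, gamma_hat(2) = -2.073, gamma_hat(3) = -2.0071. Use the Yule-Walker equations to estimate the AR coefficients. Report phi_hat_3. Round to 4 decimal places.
\hat\phi_{3} = -0.3010

The Yule-Walker equations for an AR(p) process read, in matrix form,
  Gamma_p phi = r_p,   with   (Gamma_p)_{ij} = gamma(|i - j|),
                       (r_p)_i = gamma(i),   i,j = 1..p.
Substitute the sample gammas (Toeplitz matrix and right-hand side of size 3):
  Gamma_p = [[4.5852, 0.856, -2.073], [0.856, 4.5852, 0.856], [-2.073, 0.856, 4.5852]]
  r_p     = [0.856, -2.073, -2.0071]
Written out (R1..R3):
  (R1) 4.5852 phi_1 + 0.856 phi_2 - 2.073 phi_3 = 0.856
  (R2) 0.856 phi_1 + 4.5852 phi_2 + 0.856 phi_3 = -2.073
  (R3) -2.073 phi_1 + 0.856 phi_2 + 4.5852 phi_3 = -2.0071
Gaussian elimination:
  R2 <- R2 - (0.856/4.5852) R1 = R2 - (0.186688) R1:  4.425395 phi_2 + 1.243003 phi_3 = -2.232805
  R3 <- R3 - (-2.073/4.5852) R1 = R3 - (-0.452107) R1:  1.243003 phi_2 + 3.647983 phi_3 = -1.620097
  R3 <- R3 - (1.243003/4.425395) R2 = R3 - (0.28088) R2:  3.298848 phi_3 = -0.992947
Back-substitution:
  phi_hat_3 = -0.992947 / 3.298848 = -0.300998
  phi_hat_2 = (-2.232805 - (1.243003)(-0.300998)) / 4.425395 = -0.419999
  phi_hat_1 = (0.856 - (0.856)(-0.419999) - (-2.073)(-0.300998)) / 4.5852 = 0.129013
So phi_hat = [0.1290, -0.4200, -0.3010].
Therefore phi_hat_3 = -0.3010.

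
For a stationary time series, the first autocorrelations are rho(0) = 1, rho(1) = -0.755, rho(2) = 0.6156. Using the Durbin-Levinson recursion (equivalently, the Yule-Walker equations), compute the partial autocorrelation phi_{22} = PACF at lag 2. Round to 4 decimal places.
\phi_{22} = 0.1060

The PACF at lag k is phi_{kk}, the last component of the solution
to the Yule-Walker system G_k phi = r_k where
  (G_k)_{ij} = rho(|i - j|), (r_k)_i = rho(i), i,j = 1..k.
Equivalently, Durbin-Levinson gives phi_{kk} iteratively:
  phi_{11} = rho(1)
  phi_{kk} = [rho(k) - sum_{j=1..k-1} phi_{k-1,j} rho(k-j)]
            / [1 - sum_{j=1..k-1} phi_{k-1,j} rho(j)],
  phi_{k,j} = phi_{k-1,j} - phi_{kk} phi_{k-1,k-j},  j = 1..k-1.
Step k = 1:
  phi_11 = rho(1) = -0.755.
Step k = 2:
  phi_22 = [rho(2) - phi_11 rho(1)] / [1 - phi_11 rho(1)] = [0.6156 - (-0.755)(-0.755)] / [1 - (-0.755)(-0.755)]
         = 0.045575 / 0.429975 = 0.106.
Therefore phi_{22} = 0.1060.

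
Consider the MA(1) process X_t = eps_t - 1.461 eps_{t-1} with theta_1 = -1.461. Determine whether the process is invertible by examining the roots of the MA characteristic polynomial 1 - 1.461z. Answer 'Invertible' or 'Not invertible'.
\text{Not invertible}

The MA(q) characteristic polynomial is P(z) = 1 - 1.461z.
Invertibility requires all roots to lie outside the unit circle, i.e. |z| > 1 for every root.
This is linear in z: 1 + (-1.461) z = 0  =>  z = -1/(-1.461) = 0.684463,  |z| = 0.684463.
Moduli of all roots: 0.6845.
All moduli strictly greater than 1? No.
Verdict: Not invertible.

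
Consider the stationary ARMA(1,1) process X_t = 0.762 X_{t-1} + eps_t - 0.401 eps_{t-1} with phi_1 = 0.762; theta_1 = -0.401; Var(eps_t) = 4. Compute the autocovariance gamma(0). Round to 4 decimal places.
\gamma(0) = 5.2431

Multiply the model equation by X_{t-k} and take expectations. With theta_0 = psi_0 = 1 and psi_j the MA(infinity) weights, this gives
  gamma(k) - sum_i phi_i gamma(k-i) = c_k,
  c_k = sigma^2 * sum_{j=k..q} theta_j psi_{j-k}   (c_k = 0 for k > q),
using gamma(-m) = gamma(m).
psi-weights needed (psi_j = theta_j + sum_i phi_i psi_{j-i}):
  psi_1 = theta_1 + phi_1 = -0.401 + (0.762) = 0.361
Right-hand sides:
  c_0 = sigma^2 (1 + theta_1 psi_1) = 4 * (1 + (-0.401)(0.361)) = 4 * 0.855239 = 3.420956
  c_1 = sigma^2 theta_1 = 4 * (-0.401) = -1.604
  c_2 = 0
Equations for k = 0 and k = 1 (AR order 1):
  gamma(0) = phi_1 gamma(1) + c_0
  gamma(1) = phi_1 gamma(0) + c_1
Substituting the second into the first: gamma(0) (1 - phi_1^2) = c_0 + phi_1 c_1, so
  gamma(0) = (c_0 + phi_1 c_1) / (1 - phi_1^2) = (3.420956 + (0.762)(-1.604)) / (1 - (0.762)^2) = 2.198708 / 0.419356 = 5.243058.
Therefore gamma(0) = 5.2431 (to 4 decimal places).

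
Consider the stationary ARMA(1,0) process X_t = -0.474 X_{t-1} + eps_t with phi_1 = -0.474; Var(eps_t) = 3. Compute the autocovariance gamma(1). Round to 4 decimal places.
\gamma(1) = -1.8341

Multiply the model equation by X_{t-k} and take expectations. With theta_0 = psi_0 = 1 and psi_j the MA(infinity) weights, this gives
  gamma(k) - sum_i phi_i gamma(k-i) = c_k,
  c_k = sigma^2 * sum_{j=k..q} theta_j psi_{j-k}   (c_k = 0 for k > q),
using gamma(-m) = gamma(m).
Pure AR (q = 0): c_0 = sigma^2 = 3, c_k = 0 for k >= 1.
Equations for k = 0 and k = 1 (AR order 1):
  gamma(0) = phi_1 gamma(1) + c_0
  gamma(1) = phi_1 gamma(0) + c_1
Substituting the second into the first: gamma(0) (1 - phi_1^2) = c_0 + phi_1 c_1, so
  gamma(0) = c_0 / (1 - phi_1^2) = 3 / (1 - (-0.474)^2) = 3 / 0.775324 = 3.86935.
  gamma(1) = phi_1 gamma(0) = (-0.474)(3.86935) = -1.834072.
Therefore gamma(1) = -1.8341 (to 4 decimal places).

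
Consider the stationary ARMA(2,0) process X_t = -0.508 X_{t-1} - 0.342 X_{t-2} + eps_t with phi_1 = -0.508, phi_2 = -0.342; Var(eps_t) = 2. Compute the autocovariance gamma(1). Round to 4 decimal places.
\gamma(1) = -1.0008

Multiply the model equation by X_{t-k} and take expectations. With theta_0 = psi_0 = 1 and psi_j the MA(infinity) weights, this gives
  gamma(k) - sum_i phi_i gamma(k-i) = c_k,
  c_k = sigma^2 * sum_{j=k..q} theta_j psi_{j-k}   (c_k = 0 for k > q),
using gamma(-m) = gamma(m).
Pure AR (q = 0): c_0 = sigma^2 = 2, c_k = 0 for k >= 1.
Equations for k = 0, 1, 2 (AR order 2, c_2 = 0):
  (E0) gamma(0) = phi_1 gamma(1) + phi_2 gamma(2) + c_0
  (E1) gamma(1) = phi_1 gamma(0) + phi_2 gamma(1) + c_1
  (E2) gamma(2) = phi_1 gamma(1) + phi_2 gamma(0)
From (E1): gamma(1) = A gamma(0) + B with
  A = phi_1 / (1 - phi_2) = -0.508 / 1.342 = -0.378539,   B = c_1 / (1 - phi_2) = 0 / 1.342 = 0.
Insert (E2) into (E0): gamma(0) (1 - phi_2^2) = phi_1 (1 + phi_2) gamma(1) + c_0.
  phi_1 (1 + phi_2) = (-0.508)(0.658) = -0.334264,   1 - phi_2^2 = 0.883036.
Replace gamma(1) by A gamma(0) + B and collect gamma(0):
  gamma(0) [0.883036 - (-0.334264)(-0.378539)] = c_0 = 2
  gamma(0) * 0.756504 = 2
  gamma(0) = 2 / 0.756504 = 2.643741.
  gamma(1) = A gamma(0) = (-0.378539)(2.643741) = -1.00076.
Therefore gamma(1) = -1.0008 (to 4 decimal places).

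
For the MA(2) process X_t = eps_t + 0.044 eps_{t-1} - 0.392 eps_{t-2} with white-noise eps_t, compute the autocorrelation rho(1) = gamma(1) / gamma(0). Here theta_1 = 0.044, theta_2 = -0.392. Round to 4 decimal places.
\rho(1) = 0.0231

For an MA(q) process with theta_0 = 1, the autocovariance is
  gamma(k) = sigma^2 * sum_{i=0..q-k} theta_i * theta_{i+k},
and rho(k) = gamma(k) / gamma(0). Sigma^2 cancels.
  numerator   = (1)*(0.044) + (0.044)*(-0.392) = 0.026752.
  denominator = (1)^2 + (0.044)^2 + (-0.392)^2 = 1.1556.
  rho(1) = 0.026752 / 1.1556 = 0.0231.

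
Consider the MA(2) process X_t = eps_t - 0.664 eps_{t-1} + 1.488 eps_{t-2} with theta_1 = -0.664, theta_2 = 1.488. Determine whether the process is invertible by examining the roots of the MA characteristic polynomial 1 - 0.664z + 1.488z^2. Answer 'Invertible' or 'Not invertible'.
\text{Not invertible}

The MA(q) characteristic polynomial is P(z) = 1 - 0.664z + 1.488z^2.
Invertibility requires all roots to lie outside the unit circle, i.e. |z| > 1 for every root.
Set 1 + (-0.664) z + (1.488) z^2 = 0, i.e. a z^2 + b z + c = 0 with a = 1.488, b = -0.664, c = 1.
Discriminant D = b^2 - 4ac = (-0.664)^2 - 4*(1.488)*1 = 0.440896 - (5.952) = -5.511104.
D < 0, so the roots are the complex-conjugate pair z = (-b +/- i sqrt(-D)) / (2a) = 0.2231 +/- 0.7888i.
For a conjugate pair |z|^2 = z * conj(z) = (product of roots) = c/a = 1/(1.488) = 0.672043, so |z| = sqrt(0.672043) = 0.8198 for both roots.
Moduli of all roots: 0.8198, 0.8198.
All moduli strictly greater than 1? No.
Verdict: Not invertible.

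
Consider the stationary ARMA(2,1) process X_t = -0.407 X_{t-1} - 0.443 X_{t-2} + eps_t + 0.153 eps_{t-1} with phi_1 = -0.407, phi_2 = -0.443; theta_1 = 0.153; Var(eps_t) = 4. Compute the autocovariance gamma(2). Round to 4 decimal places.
\gamma(2) = -1.8355

Multiply the model equation by X_{t-k} and take expectations. With theta_0 = psi_0 = 1 and psi_j the MA(infinity) weights, this gives
  gamma(k) - sum_i phi_i gamma(k-i) = c_k,
  c_k = sigma^2 * sum_{j=k..q} theta_j psi_{j-k}   (c_k = 0 for k > q),
using gamma(-m) = gamma(m).
psi-weights needed (psi_j = theta_j + sum_i phi_i psi_{j-i}):
  psi_1 = theta_1 + phi_1 = 0.153 + (-0.407) = -0.254
Right-hand sides:
  c_0 = sigma^2 (1 + theta_1 psi_1) = 4 * (1 + (0.153)(-0.254)) = 4 * 0.961138 = 3.844552
  c_1 = sigma^2 theta_1 = 4 * (0.153) = 0.612
  c_2 = 0
Equations for k = 0, 1, 2 (AR order 2, c_2 = 0):
  (E0) gamma(0) = phi_1 gamma(1) + phi_2 gamma(2) + c_0
  (E1) gamma(1) = phi_1 gamma(0) + phi_2 gamma(1) + c_1
  (E2) gamma(2) = phi_1 gamma(1) + phi_2 gamma(0)
From (E1): gamma(1) = A gamma(0) + B with
  A = phi_1 / (1 - phi_2) = -0.407 / 1.443 = -0.282051,   B = c_1 / (1 - phi_2) = 0.612 / 1.443 = 0.424116.
Insert (E2) into (E0): gamma(0) (1 - phi_2^2) = phi_1 (1 + phi_2) gamma(1) + c_0.
  phi_1 (1 + phi_2) = (-0.407)(0.557) = -0.226699,   1 - phi_2^2 = 0.803751.
Replace gamma(1) by A gamma(0) + B and collect gamma(0):
  gamma(0) [0.803751 - (-0.226699)(-0.282051)] = (-0.226699)(0.424116) + 3.844552
  gamma(0) * 0.73981 = 3.748405
  gamma(0) = 3.748405 / 0.73981 = 5.066712.
  gamma(1) = A gamma(0) + B = (-0.282051)(5.066712) + (0.424116) = -1.004956.
  gamma(2) = phi_1 gamma(1) + phi_2 gamma(0) = (-0.407)(-1.004956) + (-0.443)(5.066712) = -1.835536.
Therefore gamma(2) = -1.8355 (to 4 decimal places).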